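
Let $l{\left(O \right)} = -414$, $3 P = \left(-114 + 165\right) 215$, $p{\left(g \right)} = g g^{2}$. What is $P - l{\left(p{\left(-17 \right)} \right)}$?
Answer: $4069$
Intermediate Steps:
$p{\left(g \right)} = g^{3}$
$P = 3655$ ($P = \frac{\left(-114 + 165\right) 215}{3} = \frac{51 \cdot 215}{3} = \frac{1}{3} \cdot 10965 = 3655$)
$P - l{\left(p{\left(-17 \right)} \right)} = 3655 - -414 = 3655 + 414 = 4069$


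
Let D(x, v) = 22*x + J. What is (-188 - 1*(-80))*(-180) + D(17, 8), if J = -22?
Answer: 19792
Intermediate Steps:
D(x, v) = -22 + 22*x (D(x, v) = 22*x - 22 = -22 + 22*x)
(-188 - 1*(-80))*(-180) + D(17, 8) = (-188 - 1*(-80))*(-180) + (-22 + 22*17) = (-188 + 80)*(-180) + (-22 + 374) = -108*(-180) + 352 = 19440 + 352 = 19792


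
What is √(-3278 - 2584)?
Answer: I*√5862 ≈ 76.564*I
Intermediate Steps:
√(-3278 - 2584) = √(-5862) = I*√5862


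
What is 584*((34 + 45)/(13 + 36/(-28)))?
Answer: 161476/41 ≈ 3938.4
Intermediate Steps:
584*((34 + 45)/(13 + 36/(-28))) = 584*(79/(13 + 36*(-1/28))) = 584*(79/(13 - 9/7)) = 584*(79/(82/7)) = 584*(79*(7/82)) = 584*(553/82) = 161476/41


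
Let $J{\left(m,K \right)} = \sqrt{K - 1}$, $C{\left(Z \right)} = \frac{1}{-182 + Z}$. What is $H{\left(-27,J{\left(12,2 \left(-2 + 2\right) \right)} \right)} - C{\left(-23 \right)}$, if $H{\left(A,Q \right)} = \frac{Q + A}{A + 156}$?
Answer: $- \frac{1802}{8815} + \frac{i}{129} \approx -0.20442 + 0.0077519 i$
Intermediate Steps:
$J{\left(m,K \right)} = \sqrt{-1 + K}$
$H{\left(A,Q \right)} = \frac{A + Q}{156 + A}$
$H{\left(-27,J{\left(12,2 \left(-2 + 2\right) \right)} \right)} - C{\left(-23 \right)} = \frac{-27 + \sqrt{-1 + 2 \left(-2 + 2\right)}}{156 - 27} - \frac{1}{-182 - 23} = \frac{-27 + \sqrt{-1 + 2 \cdot 0}}{129} - \frac{1}{-205} = \frac{-27 + \sqrt{-1 + 0}}{129} - - \frac{1}{205} = \frac{-27 + \sqrt{-1}}{129} + \frac{1}{205} = \frac{-27 + i}{129} + \frac{1}{205} = \left(- \frac{9}{43} + \frac{i}{129}\right) + \frac{1}{205} = - \frac{1802}{8815} + \frac{i}{129}$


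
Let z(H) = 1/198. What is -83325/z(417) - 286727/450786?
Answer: -1062460784261/64398 ≈ -1.6498e+7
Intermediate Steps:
z(H) = 1/198
-83325/z(417) - 286727/450786 = -83325/1/198 - 286727/450786 = -83325*198 - 286727*1/450786 = -16498350 - 40961/64398 = -1062460784261/64398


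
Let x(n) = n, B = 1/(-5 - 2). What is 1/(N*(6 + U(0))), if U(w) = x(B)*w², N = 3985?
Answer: 1/23910 ≈ 4.1823e-5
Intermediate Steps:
B = -⅐ (B = 1/(-7) = -⅐ ≈ -0.14286)
U(w) = -w²/7
1/(N*(6 + U(0))) = 1/(3985*(6 - ⅐*0²)) = 1/(3985*(6 - ⅐*0)) = 1/(3985*(6 + 0)) = 1/(3985*6) = 1/23910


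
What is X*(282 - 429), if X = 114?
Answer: -16758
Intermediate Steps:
X*(282 - 429) = 114*(282 - 429) = 114*(-147) = -16758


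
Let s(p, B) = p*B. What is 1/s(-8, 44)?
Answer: -1/352 ≈ -0.0028409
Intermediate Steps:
s(p, B) = B*p
1/s(-8, 44) = 1/(44*(-8)) = 1/(-352) = -1/352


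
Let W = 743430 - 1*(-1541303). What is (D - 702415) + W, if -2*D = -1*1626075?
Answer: 4790711/2 ≈ 2.3954e+6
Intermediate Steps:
D = 1626075/2 (D = -(-1)*1626075/2 = -1/2*(-1626075) = 1626075/2 ≈ 8.1304e+5)
W = 2284733 (W = 743430 + 1541303 = 2284733)
(D - 702415) + W = (1626075/2 - 702415) + 2284733 = 221245/2 + 2284733 = 4790711/2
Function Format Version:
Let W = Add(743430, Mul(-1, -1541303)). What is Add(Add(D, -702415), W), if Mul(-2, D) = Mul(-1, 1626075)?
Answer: Rational(4790711, 2) ≈ 2.3954e+6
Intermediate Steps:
D = Rational(1626075, 2) (D = Mul(Rational(-1, 2), Mul(-1, 1626075)) = Mul(Rational(-1, 2), -1626075) = Rational(1626075, 2) ≈ 8.1304e+5)
W = 2284733 (W = Add(743430, 1541303) = 2284733)
Add(Add(D, -702415), W) = Add(Add(Rational(1626075, 2), -702415), 2284733) = Add(Rational(221245, 2), 2284733) = Rational(4790711, 2)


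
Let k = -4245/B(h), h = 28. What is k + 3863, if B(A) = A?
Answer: 103919/28 ≈ 3711.4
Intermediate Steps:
k = -4245/28 ≈ -151.61
k + 3863 = -4245/28 + 3863 = 103919/28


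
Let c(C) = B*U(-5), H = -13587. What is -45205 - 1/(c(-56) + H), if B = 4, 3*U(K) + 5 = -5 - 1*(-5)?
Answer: -1843505102/40781 ≈ -45205.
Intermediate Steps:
U(K) = -5/3 (U(K) = -5/3 + (-5 - 1*(-5))/3 = -5/3 + (-5 + 5)/3 = -5/3 + (1/3)*0 = -5/3 + 0 = -5/3)
c(C) = -20/3 (c(C) = 4*(-5/3) = -20/3)
-45205 - 1/(c(-56) + H) = -45205 - 1/(-20/3 - 13587) = -45205 - 1/(-40781/3) = -45205 - 1*(-3/40781) = -45205 + 3/40781 = -1843505102/40781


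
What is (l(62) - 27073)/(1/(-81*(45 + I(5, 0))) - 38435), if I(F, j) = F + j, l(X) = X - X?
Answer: 109645650/155661751 ≈ 0.70438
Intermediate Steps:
l(X) = 0
(l(62) - 27073)/(1/(-81*(45 + I(5, 0))) - 38435) = (0 - 27073)/(1/(-81*(45 + (5 + 0))) - 38435) = -27073/(1/(-81*(45 + 5)) - 38435) = -27073/(1/(-81*50) - 38435) = -27073/(1/(-4050) - 38435) = -27073/(-1/4050 - 38435) = -27073/(-155661751/4050) = -27073*(-4050/155661751) = 109645650/155661751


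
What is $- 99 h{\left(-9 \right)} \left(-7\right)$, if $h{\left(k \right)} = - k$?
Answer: $6237$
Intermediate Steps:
$- 99 h{\left(-9 \right)} \left(-7\right) = - 99 \left(\left(-1\right) \left(-9\right)\right) \left(-7\right) = \left(-99\right) 9 \left(-7\right) = \left(-891\right) \left(-7\right) = 6237$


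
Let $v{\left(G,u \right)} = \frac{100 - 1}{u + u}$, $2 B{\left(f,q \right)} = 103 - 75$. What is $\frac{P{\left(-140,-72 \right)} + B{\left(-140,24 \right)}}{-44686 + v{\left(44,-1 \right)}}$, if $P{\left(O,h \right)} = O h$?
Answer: $- \frac{20188}{89471} \approx -0.22564$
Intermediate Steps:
$B{\left(f,q \right)} = 14$ ($B{\left(f,q \right)} = \frac{103 - 75}{2} = \frac{1}{2} \cdot 28 = 14$)
$v{\left(G,u \right)} = \frac{99}{2 u}$
$\frac{P{\left(-140,-72 \right)} + B{\left(-140,24 \right)}}{-44686 + v{\left(44,-1 \right)}} = \frac{\left(-140\right) \left(-72\right) + 14}{-44686 + \frac{99}{2 \left(-1\right)}} = \frac{10080 + 14}{-44686 + \frac{99}{2} \left(-1\right)} = \frac{10094}{-44686 - \frac{99}{2}} = \frac{10094}{- \frac{89471}{2}} = 10094 \left(- \frac{2}{89471}\right) = - \frac{20188}{89471}$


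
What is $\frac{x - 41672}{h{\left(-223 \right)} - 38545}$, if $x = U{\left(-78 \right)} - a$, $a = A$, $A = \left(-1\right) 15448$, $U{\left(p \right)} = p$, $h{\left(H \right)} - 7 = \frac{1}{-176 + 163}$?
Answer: $\frac{341926}{500995} \approx 0.68249$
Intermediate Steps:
$h{\left(H \right)} = \frac{90}{13}$ ($h{\left(H \right)} = 7 + \frac{1}{-176 + 163} = 7 + \frac{1}{-13} = 7 - \frac{1}{13} = \frac{90}{13}$)
$A = -15448$
$a = -15448$
$x = 15370$ ($x = -78 - -15448 = -78 + 15448 = 15370$)
$\frac{x - 41672}{h{\left(-223 \right)} - 38545} = \frac{15370 - 41672}{\frac{90}{13} - 38545} = - \frac{26302}{- \frac{500995}{13}} = \left(-26302\right) \left(- \frac{13}{500995}\right) = \frac{341926}{500995}$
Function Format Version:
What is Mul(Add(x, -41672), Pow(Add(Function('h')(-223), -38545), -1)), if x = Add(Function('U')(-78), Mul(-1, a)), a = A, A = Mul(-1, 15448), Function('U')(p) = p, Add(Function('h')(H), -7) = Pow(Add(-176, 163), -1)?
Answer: Rational(341926, 500995) ≈ 0.68249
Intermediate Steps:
Function('h')(H) = Rational(90, 13) (Function('h')(H) = Add(7, Pow(Add(-176, 163), -1)) = Add(7, Pow(-13, -1)) = Add(7, Rational(-1, 13)) = Rational(90, 13))
A = -15448
a = -15448
x = 15370 (x = Add(-78, Mul(-1, -15448)) = Add(-78, 15448) = 15370)
Mul(Add(x, -41672), Pow(Add(Function('h')(-223), -38545), -1)) = Mul(Add(15370, -41672), Pow(Add(Rational(90, 13), -38545), -1)) = Mul(-26302, Pow(Rational(-500995, 13), -1)) = Mul(-26302, Rational(-13, 500995)) = Rational(341926, 500995)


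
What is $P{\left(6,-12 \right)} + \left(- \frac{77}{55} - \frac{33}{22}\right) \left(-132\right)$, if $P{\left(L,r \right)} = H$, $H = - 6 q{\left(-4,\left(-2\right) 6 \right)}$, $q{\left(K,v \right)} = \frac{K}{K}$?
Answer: $\frac{1884}{5} \approx 376.8$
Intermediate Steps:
$q{\left(K,v \right)} = 1$
$H = -6$ ($H = \left(-6\right) 1 = -6$)
$P{\left(L,r \right)} = -6$
$P{\left(6,-12 \right)} + \left(- \frac{77}{55} - \frac{33}{22}\right) \left(-132\right) = -6 + \left(- \frac{77}{55} - \frac{33}{22}\right) \left(-132\right) = -6 + \left(\left(-77\right) \frac{1}{55} - \frac{3}{2}\right) \left(-132\right) = -6 + \left(- \frac{7}{5} - \frac{3}{2}\right) \left(-132\right) = -6 - - \frac{1914}{5} = -6 + \frac{1914}{5} = \frac{1884}{5}$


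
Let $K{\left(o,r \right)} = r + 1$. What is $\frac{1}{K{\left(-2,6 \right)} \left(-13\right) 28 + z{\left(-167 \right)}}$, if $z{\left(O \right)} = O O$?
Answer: $\frac{1}{25341} \approx 3.9462 \cdot 10^{-5}$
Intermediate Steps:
$K{\left(o,r \right)} = 1 + r$
$z{\left(O \right)} = O^{2}$
$\frac{1}{K{\left(-2,6 \right)} \left(-13\right) 28 + z{\left(-167 \right)}} = \frac{1}{\left(1 + 6\right) \left(-13\right) 28 + \left(-167\right)^{2}} = \frac{1}{7 \left(-13\right) 28 + 27889} = \frac{1}{\left(-91\right) 28 + 27889} = \frac{1}{-2548 + 27889} = \frac{1}{25341}$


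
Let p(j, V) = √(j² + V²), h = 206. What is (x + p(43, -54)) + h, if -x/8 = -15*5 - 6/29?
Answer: 23422/29 + √4765 ≈ 876.68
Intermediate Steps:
p(j, V) = √(V² + j²)
x = 17448/29 (x = -8*(-15*5 - 6/29) = -8*(-75 - 6*1/29) = -8*(-75 - 6/29) = -8*(-2181/29) = 17448/29 ≈ 601.66)
(x + p(43, -54)) + h = (17448/29 + √((-54)² + 43²)) + 206 = (17448/29 + √(2916 + 1849)) + 206 = (17448/29 + √4765) + 206 = 23422/29 + √4765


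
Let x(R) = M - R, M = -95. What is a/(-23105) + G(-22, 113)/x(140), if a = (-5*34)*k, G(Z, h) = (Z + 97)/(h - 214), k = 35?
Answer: 5718245/21935887 ≈ 0.26068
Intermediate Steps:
G(Z, h) = (97 + Z)/(-214 + h)
x(R) = -95 - R
a = -5950 (a = -5*34*35 = -170*35 = -5950)
a/(-23105) + G(-22, 113)/x(140) = -5950/(-23105) + ((97 - 22)/(-214 + 113))/(-95 - 1*140) = -5950*(-1/23105) + (75/(-101))/(-95 - 140) = 1190/4621 - 1/101*75/(-235) = 1190/4621 - 75/101*(-1/235) = 1190/4621 + 15/4747 = 5718245/21935887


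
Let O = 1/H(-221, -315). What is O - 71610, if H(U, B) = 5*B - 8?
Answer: -113358631/1583 ≈ -71610.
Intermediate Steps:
H(U, B) = -8 + 5*B
O = -1/1583 (O = 1/(-8 + 5*(-315)) = 1/(-8 - 1575) = 1/(-1583) = -1/1583 ≈ -0.00063171)
O - 71610 = -1/1583 - 71610 = -113358631/1583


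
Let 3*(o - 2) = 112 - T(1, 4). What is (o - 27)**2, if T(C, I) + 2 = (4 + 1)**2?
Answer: 196/9 ≈ 21.778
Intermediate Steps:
T(C, I) = 23 (T(C, I) = -2 + (4 + 1)**2 = -2 + 5**2 = -2 + 25 = 23)
o = 95/3 (o = 2 + (112 - 1*23)/3 = 2 + (112 - 23)/3 = 2 + (1/3)*89 = 2 + 89/3 = 95/3 ≈ 31.667)
(o - 27)**2 = (95/3 - 27)**2 = (14/3)**2 = 196/9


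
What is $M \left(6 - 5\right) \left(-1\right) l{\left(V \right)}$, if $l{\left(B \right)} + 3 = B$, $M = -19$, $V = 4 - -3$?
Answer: $76$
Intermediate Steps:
$V = 7$ ($V = 4 + 3 = 7$)
$l{\left(B \right)} = -3 + B$
$M \left(6 - 5\right) \left(-1\right) l{\left(V \right)} = - 19 \left(6 - 5\right) \left(-1\right) \left(-3 + 7\right) = - 19 \cdot 1 \left(-1\right) 4 = \left(-19\right) \left(-1\right) 4 = 19 \cdot 4 = 76$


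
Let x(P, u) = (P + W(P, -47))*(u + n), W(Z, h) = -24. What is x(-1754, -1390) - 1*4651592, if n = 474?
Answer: -3022944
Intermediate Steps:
x(P, u) = (-24 + P)*(474 + u) (x(P, u) = (P - 24)*(u + 474) = (-24 + P)*(474 + u))
x(-1754, -1390) - 1*4651592 = (-11376 - 24*(-1390) + 474*(-1754) - 1754*(-1390)) - 1*4651592 = (-11376 + 33360 - 831396 + 2438060) - 4651592 = 1628648 - 4651592 = -3022944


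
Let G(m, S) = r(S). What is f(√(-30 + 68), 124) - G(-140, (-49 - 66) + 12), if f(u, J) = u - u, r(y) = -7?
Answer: 7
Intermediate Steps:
f(u, J) = 0
G(m, S) = -7
f(√(-30 + 68), 124) - G(-140, (-49 - 66) + 12) = 0 - 1*(-7) = 0 + 7 = 7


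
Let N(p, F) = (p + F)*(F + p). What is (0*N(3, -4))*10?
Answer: 0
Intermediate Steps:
N(p, F) = (F + p)² (N(p, F) = (F + p)*(F + p) = (F + p)²)
(0*N(3, -4))*10 = (0*(-4 + 3)²)*10 = (0*(-1)²)*10 = (0*1)*10 = 0*10 = 0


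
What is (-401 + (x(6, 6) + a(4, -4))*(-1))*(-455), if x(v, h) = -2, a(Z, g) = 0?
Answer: 181545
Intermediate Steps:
(-401 + (x(6, 6) + a(4, -4))*(-1))*(-455) = (-401 + (-2 + 0)*(-1))*(-455) = (-401 - 2*(-1))*(-455) = (-401 + 2)*(-455) = -399*(-455) = 181545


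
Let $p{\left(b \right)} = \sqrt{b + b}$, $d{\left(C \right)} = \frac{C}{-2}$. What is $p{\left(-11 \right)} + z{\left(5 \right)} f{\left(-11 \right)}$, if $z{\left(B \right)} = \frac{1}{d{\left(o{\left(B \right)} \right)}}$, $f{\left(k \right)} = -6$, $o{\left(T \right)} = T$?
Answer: $\frac{12}{5} + i \sqrt{22} \approx 2.4 + 4.6904 i$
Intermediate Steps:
$d{\left(C \right)} = - \frac{C}{2}$ ($d{\left(C \right)} = C \left(- \frac{1}{2}\right) = - \frac{C}{2}$)
$z{\left(B \right)} = - \frac{2}{B}$ ($z{\left(B \right)} = \frac{1}{\left(- \frac{1}{2}\right) B} = - \frac{2}{B}$)
$p{\left(b \right)} = \sqrt{2} \sqrt{b}$ ($p{\left(b \right)} = \sqrt{2 b} = \sqrt{2} \sqrt{b}$)
$p{\left(-11 \right)} + z{\left(5 \right)} f{\left(-11 \right)} = \sqrt{2} \sqrt{-11} + - \frac{2}{5} \left(-6\right) = \sqrt{2} i \sqrt{11} + \left(-2\right) \frac{1}{5} \left(-6\right) = i \sqrt{22} - - \frac{12}{5} = i \sqrt{22} + \frac{12}{5} = \frac{12}{5} + i \sqrt{22}$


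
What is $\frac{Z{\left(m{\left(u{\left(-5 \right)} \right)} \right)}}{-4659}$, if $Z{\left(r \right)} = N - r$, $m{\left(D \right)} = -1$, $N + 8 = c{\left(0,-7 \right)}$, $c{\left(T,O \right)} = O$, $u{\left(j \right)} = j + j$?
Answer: $\frac{14}{4659} \approx 0.0030049$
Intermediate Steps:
$u{\left(j \right)} = 2 j$
$N = -15$ ($N = -8 - 7 = -15$)
$Z{\left(r \right)} = -15 - r$
$\frac{Z{\left(m{\left(u{\left(-5 \right)} \right)} \right)}}{-4659} = \frac{-15 - -1}{-4659} = \left(-15 + 1\right) \left(- \frac{1}{4659}\right) = \left(-14\right) \left(- \frac{1}{4659}\right) = \frac{14}{4659}$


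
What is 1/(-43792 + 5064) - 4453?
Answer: -172455785/38728 ≈ -4453.0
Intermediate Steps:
1/(-43792 + 5064) - 4453 = 1/(-38728) - 4453 = -1/38728 - 4453 = -172455785/38728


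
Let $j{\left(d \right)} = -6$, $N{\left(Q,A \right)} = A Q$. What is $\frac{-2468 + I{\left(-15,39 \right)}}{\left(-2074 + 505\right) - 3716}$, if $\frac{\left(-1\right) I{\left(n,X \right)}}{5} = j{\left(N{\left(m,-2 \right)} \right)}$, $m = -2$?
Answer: $\frac{2438}{5285} \approx 0.46131$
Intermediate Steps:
$I{\left(n,X \right)} = 30$ ($I{\left(n,X \right)} = \left(-5\right) \left(-6\right) = 30$)
$\frac{-2468 + I{\left(-15,39 \right)}}{\left(-2074 + 505\right) - 3716} = \frac{-2468 + 30}{\left(-2074 + 505\right) - 3716} = - \frac{2438}{-1569 - 3716} = - \frac{2438}{-5285} = \left(-2438\right) \left(- \frac{1}{5285}\right) = \frac{2438}{5285}$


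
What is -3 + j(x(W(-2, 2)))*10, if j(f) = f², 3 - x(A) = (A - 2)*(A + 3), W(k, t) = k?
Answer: 487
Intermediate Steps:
x(A) = 3 - (-2 + A)*(3 + A) (x(A) = 3 - (A - 2)*(A + 3) = 3 - (-2 + A)*(3 + A))
-3 + j(x(W(-2, 2)))*10 = -3 + (9 - 1*(-2) - 1*(-2)²)²*10 = -3 + (9 + 2 - 1*4)²*10 = -3 + (9 + 2 - 4)²*10 = -3 + 7²*10 = -3 + 49*10 = -3 + 490 = 487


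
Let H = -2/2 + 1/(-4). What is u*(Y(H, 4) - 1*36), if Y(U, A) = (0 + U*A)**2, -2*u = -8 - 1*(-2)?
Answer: -33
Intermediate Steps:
u = 3 (u = -(-8 - 1*(-2))/2 = -(-8 + 2)/2 = -1/2*(-6) = 3)
H = -5/4 (H = -2*1/2 + 1*(-1/4) = -1 - 1/4 = -5/4 ≈ -1.2500)
Y(U, A) = A**2*U**2 (Y(U, A) = (0 + A*U)**2 = (A*U)**2 = A**2*U**2)
u*(Y(H, 4) - 1*36) = 3*(4**2*(-5/4)**2 - 1*36) = 3*(16*(25/16) - 36) = 3*(25 - 36) = 3*(-11) = -33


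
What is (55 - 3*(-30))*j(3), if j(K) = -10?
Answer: -1450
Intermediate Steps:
(55 - 3*(-30))*j(3) = (55 - 3*(-30))*(-10) = (55 + 90)*(-10) = 145*(-10) = -1450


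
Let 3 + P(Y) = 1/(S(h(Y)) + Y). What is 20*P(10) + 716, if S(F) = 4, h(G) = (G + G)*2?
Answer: 4602/7 ≈ 657.43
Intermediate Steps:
h(G) = 4*G (h(G) = (2*G)*2 = 4*G)
P(Y) = -3 + 1/(4 + Y)
20*P(10) + 716 = 20*((-11 - 3*10)/(4 + 10)) + 716 = 20*((-11 - 30)/14) + 716 = 20*((1/14)*(-41)) + 716 = 20*(-41/14) + 716 = -410/7 + 716 = 4602/7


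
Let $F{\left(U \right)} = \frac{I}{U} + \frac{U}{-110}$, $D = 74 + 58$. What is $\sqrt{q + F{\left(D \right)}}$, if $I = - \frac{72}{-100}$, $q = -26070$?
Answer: $\frac{i \sqrt{315461454}}{110} \approx 161.47 i$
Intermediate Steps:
$D = 132$
$I = \frac{18}{25}$ ($I = \left(-72\right) \left(- \frac{1}{100}\right) = \frac{18}{25} \approx 0.72$)
$F{\left(U \right)} = - \frac{U}{110} + \frac{18}{25 U}$ ($F{\left(U \right)} = \frac{18}{25 U} + \frac{U}{-110} = \frac{18}{25 U} + U \left(- \frac{1}{110}\right) = \frac{18}{25 U} - \frac{U}{110} = - \frac{U}{110} + \frac{18}{25 U}$)
$\sqrt{q + F{\left(D \right)}} = \sqrt{-26070 + \left(\left(- \frac{1}{110}\right) 132 + \frac{18}{25 \cdot 132}\right)} = \sqrt{-26070 + \left(- \frac{6}{5} + \frac{18}{25} \cdot \frac{1}{132}\right)} = \sqrt{-26070 + \left(- \frac{6}{5} + \frac{3}{550}\right)} = \sqrt{-26070 - \frac{657}{550}} = \sqrt{- \frac{14339157}{550}} = \frac{i \sqrt{315461454}}{110}$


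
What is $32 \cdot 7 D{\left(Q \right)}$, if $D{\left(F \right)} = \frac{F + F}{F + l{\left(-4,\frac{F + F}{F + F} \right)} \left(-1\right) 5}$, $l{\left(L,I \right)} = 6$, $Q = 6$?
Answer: $-112$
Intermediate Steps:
$D{\left(F \right)} = \frac{2 F}{-30 + F}$ ($D{\left(F \right)} = \frac{F + F}{F + 6 \left(-1\right) 5} = \frac{2 F}{F - 30} = \frac{2 F}{-30 + F}$)
$32 \cdot 7 D{\left(Q \right)} = 32 \cdot 7 \cdot 2 \cdot 6 \frac{1}{-30 + 6} = 224 \cdot 2 \cdot 6 \frac{1}{-24} = 224 \cdot 2 \cdot 6 \left(- \frac{1}{24}\right) = 224 \left(- \frac{1}{2}\right) = -112$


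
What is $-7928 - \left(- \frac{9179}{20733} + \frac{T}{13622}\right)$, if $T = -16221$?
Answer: $- \frac{2238603466997}{282424926} \approx -7926.4$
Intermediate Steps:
$-7928 - \left(- \frac{9179}{20733} + \frac{T}{13622}\right) = -7928 - \left(- \frac{9179}{20733} - \frac{16221}{13622}\right) = -7928 - - \frac{461346331}{282424926} = -7928 + \frac{461346331}{282424926} = - \frac{2238603466997}{282424926}$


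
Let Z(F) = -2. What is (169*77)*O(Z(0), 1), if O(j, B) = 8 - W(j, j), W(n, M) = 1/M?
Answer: 221221/2 ≈ 1.1061e+5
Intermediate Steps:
W(n, M) = 1/M
O(j, B) = 8 - 1/j
(169*77)*O(Z(0), 1) = (169*77)*(8 - 1/(-2)) = 13013*(8 - 1*(-1/2)) = 13013*(8 + 1/2) = 13013*(17/2) = 221221/2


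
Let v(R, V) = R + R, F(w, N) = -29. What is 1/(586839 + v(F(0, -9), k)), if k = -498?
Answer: 1/586781 ≈ 1.7042e-6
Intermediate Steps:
v(R, V) = 2*R
1/(586839 + v(F(0, -9), k)) = 1/(586839 + 2*(-29)) = 1/(586839 - 58) = 1/586781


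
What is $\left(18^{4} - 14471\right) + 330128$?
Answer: $420633$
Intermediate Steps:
$\left(18^{4} - 14471\right) + 330128 = \left(104976 - 14471\right) + 330128 = 90505 + 330128 = 420633$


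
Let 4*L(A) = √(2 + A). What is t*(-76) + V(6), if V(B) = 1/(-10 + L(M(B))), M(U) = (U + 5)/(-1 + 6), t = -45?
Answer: 27287380/7979 - 4*√105/7979 ≈ 3419.9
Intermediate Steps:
M(U) = 1 + U/5 (M(U) = (5 + U)/5 = (5 + U)*(⅕) = 1 + U/5)
L(A) = √(2 + A)/4
V(B) = 1/(-10 + √(3 + B/5)/4) (V(B) = 1/(-10 + √(2 + (1 + B/5))/4) = 1/(-10 + √(3 + B/5)/4))
t*(-76) + V(6) = -45*(-76) + 20/(-200 + √5*√(15 + 6)) = 3420 + 20/(-200 + √5*√21) = 3420 + 20/(-200 + √105)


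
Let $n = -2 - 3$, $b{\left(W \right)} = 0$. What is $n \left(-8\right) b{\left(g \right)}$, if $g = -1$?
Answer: $0$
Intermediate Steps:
$n = -5$ ($n = -2 - 3 = -5$)
$n \left(-8\right) b{\left(g \right)} = \left(-5\right) \left(-8\right) 0 = 40 \cdot 0 = 0$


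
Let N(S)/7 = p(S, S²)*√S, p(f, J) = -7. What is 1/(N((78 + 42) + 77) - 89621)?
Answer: -1829/163907156 + √197/163907156 ≈ -1.1073e-5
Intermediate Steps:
N(S) = -49*√S (N(S) = 7*(-7*√S) = -49*√S)
1/(N((78 + 42) + 77) - 89621) = 1/(-49*√((78 + 42) + 77) - 89621) = 1/(-49*√(120 + 77) - 89621) = 1/(-49*√197 - 89621) = 1/(-89621 - 49*√197)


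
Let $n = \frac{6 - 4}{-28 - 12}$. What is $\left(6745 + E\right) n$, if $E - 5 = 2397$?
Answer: $- \frac{9147}{20} \approx -457.35$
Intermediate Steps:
$E = 2402$ ($E = 5 + 2397 = 2402$)
$n = - \frac{1}{20}$ ($n = \frac{2}{-40} = 2 \left(- \frac{1}{40}\right) = - \frac{1}{20} \approx -0.05$)
$\left(6745 + E\right) n = \left(6745 + 2402\right) \left(- \frac{1}{20}\right) = 9147 \left(- \frac{1}{20}\right) = - \frac{9147}{20}$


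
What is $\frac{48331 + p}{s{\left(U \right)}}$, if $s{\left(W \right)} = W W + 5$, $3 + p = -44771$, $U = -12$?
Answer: $\frac{3557}{149} \approx 23.872$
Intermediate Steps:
$p = -44774$ ($p = -3 - 44771 = -44774$)
$s{\left(W \right)} = 5 + W^{2}$ ($s{\left(W \right)} = W^{2} + 5 = 5 + W^{2}$)
$\frac{48331 + p}{s{\left(U \right)}} = \frac{48331 - 44774}{5 + \left(-12\right)^{2}} = \frac{3557}{5 + 144} = \frac{3557}{149}$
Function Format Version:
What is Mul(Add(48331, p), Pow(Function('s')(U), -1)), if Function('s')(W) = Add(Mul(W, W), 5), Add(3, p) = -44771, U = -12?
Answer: Rational(3557, 149) ≈ 23.872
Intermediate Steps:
p = -44774 (p = Add(-3, -44771) = -44774)
Function('s')(W) = Add(5, Pow(W, 2)) (Function('s')(W) = Add(Pow(W, 2), 5) = Add(5, Pow(W, 2)))
Mul(Add(48331, p), Pow(Function('s')(U), -1)) = Mul(Add(48331, -44774), Pow(Add(5, Pow(-12, 2)), -1)) = Mul(3557, Pow(Add(5, 144), -1)) = Mul(3557, Pow(149, -1)) = Mul(3557, Rational(1, 149)) = Rational(3557, 149)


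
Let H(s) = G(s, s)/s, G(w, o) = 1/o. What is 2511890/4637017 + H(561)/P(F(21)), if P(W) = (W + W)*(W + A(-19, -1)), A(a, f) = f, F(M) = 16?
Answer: 34496489120747/63681452825760 ≈ 0.54170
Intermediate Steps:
H(s) = s⁻² (H(s) = 1/(s*s) = s⁻²)
P(W) = 2*W*(-1 + W) (P(W) = (W + W)*(W - 1) = (2*W)*(-1 + W) = 2*W*(-1 + W))
2511890/4637017 + H(561)/P(F(21)) = 2511890/4637017 + 1/(561²*((2*16*(-1 + 16)))) = 2511890*(1/4637017) + 1/(314721*((2*16*15))) = 2511890/4637017 + (1/314721)/480 = 2511890/4637017 + (1/314721)*(1/480) = 2511890/4637017 + 1/151066080 = 34496489120747/63681452825760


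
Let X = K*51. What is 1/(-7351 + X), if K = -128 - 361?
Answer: -1/32290 ≈ -3.0969e-5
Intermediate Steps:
K = -489
X = -24939 (X = -489*51 = -24939)
1/(-7351 + X) = 1/(-7351 - 24939) = 1/(-32290) = -1/32290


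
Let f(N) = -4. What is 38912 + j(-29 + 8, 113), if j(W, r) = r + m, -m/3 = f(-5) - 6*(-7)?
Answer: 38911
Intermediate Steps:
m = -114 (m = -3*(-4 - 6*(-7)) = -3*(-4 + 42) = -3*38 = -114)
j(W, r) = -114 + r (j(W, r) = r - 114 = -114 + r)
38912 + j(-29 + 8, 113) = 38912 + (-114 + 113) = 38912 - 1 = 38911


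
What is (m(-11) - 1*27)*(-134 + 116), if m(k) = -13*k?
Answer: -2088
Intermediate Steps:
(m(-11) - 1*27)*(-134 + 116) = (-13*(-11) - 1*27)*(-134 + 116) = (143 - 27)*(-18) = 116*(-18) = -2088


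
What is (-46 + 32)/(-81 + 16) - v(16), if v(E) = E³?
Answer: -266226/65 ≈ -4095.8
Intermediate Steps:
(-46 + 32)/(-81 + 16) - v(16) = (-46 + 32)/(-81 + 16) - 1*16³ = -14/(-65) - 1*4096 = -14*(-1/65) - 4096 = 14/65 - 4096 = -266226/65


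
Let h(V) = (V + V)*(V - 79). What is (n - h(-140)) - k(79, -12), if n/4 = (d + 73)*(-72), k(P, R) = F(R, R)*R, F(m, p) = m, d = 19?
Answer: -87960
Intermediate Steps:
h(V) = 2*V*(-79 + V) (h(V) = (2*V)*(-79 + V) = 2*V*(-79 + V))
k(P, R) = R² (k(P, R) = R*R = R²)
n = -26496 (n = 4*((19 + 73)*(-72)) = 4*(92*(-72)) = 4*(-6624) = -26496)
(n - h(-140)) - k(79, -12) = (-26496 - 2*(-140)*(-79 - 140)) - 1*(-12)² = (-26496 - 2*(-140)*(-219)) - 1*144 = (-26496 - 1*61320) - 144 = (-26496 - 61320) - 144 = -87816 - 144 = -87960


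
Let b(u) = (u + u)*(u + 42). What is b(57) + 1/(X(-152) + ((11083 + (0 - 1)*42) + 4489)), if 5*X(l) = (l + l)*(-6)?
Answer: 896943569/79474 ≈ 11286.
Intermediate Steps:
X(l) = -12*l/5 (X(l) = ((l + l)*(-6))/5 = ((2*l)*(-6))/5 = (-12*l)/5 = -12*l/5)
b(u) = 2*u*(42 + u) (b(u) = (2*u)*(42 + u) = 2*u*(42 + u))
b(57) + 1/(X(-152) + ((11083 + (0 - 1)*42) + 4489)) = 2*57*(42 + 57) + 1/(-12/5*(-152) + ((11083 + (0 - 1)*42) + 4489)) = 2*57*99 + 1/(1824/5 + ((11083 - 1*42) + 4489)) = 11286 + 1/(1824/5 + ((11083 - 42) + 4489)) = 11286 + 1/(1824/5 + (11041 + 4489)) = 11286 + 1/(1824/5 + 15530) = 11286 + 1/(79474/5) = 11286 + 5/79474 = 896943569/79474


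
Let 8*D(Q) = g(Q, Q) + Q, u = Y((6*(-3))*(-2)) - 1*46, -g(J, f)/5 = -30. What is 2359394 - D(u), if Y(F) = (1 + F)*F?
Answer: 4718429/2 ≈ 2.3592e+6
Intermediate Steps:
g(J, f) = 150 (g(J, f) = -5*(-30) = 150)
Y(F) = F*(1 + F)
u = 1286 (u = ((6*(-3))*(-2))*(1 + (6*(-3))*(-2)) - 1*46 = (-18*(-2))*(1 - 18*(-2)) - 46 = 36*(1 + 36) - 46 = 36*37 - 46 = 1332 - 46 = 1286)
D(Q) = 75/4 + Q/8 (D(Q) = (150 + Q)/8 = 75/4 + Q/8)
2359394 - D(u) = 2359394 - (75/4 + (⅛)*1286) = 2359394 - (75/4 + 643/4) = 2359394 - 1*359/2 = 2359394 - 359/2 = 4718429/2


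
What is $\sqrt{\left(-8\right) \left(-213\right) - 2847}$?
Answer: $3 i \sqrt{127} \approx 33.808 i$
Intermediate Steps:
$\sqrt{\left(-8\right) \left(-213\right) - 2847} = \sqrt{1704 - 2847} = \sqrt{-1143} = 3 i \sqrt{127}$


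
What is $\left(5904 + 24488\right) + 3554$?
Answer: $33946$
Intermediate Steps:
$\left(5904 + 24488\right) + 3554 = 30392 + 3554 = 33946$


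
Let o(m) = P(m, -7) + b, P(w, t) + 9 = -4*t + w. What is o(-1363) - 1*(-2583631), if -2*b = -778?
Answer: 2582676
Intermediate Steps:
b = 389 (b = -½*(-778) = 389)
P(w, t) = -9 + w - 4*t (P(w, t) = -9 + (-4*t + w) = -9 + (w - 4*t) = -9 + w - 4*t)
o(m) = 408 + m (o(m) = (-9 + m - 4*(-7)) + 389 = (-9 + m + 28) + 389 = (19 + m) + 389 = 408 + m)
o(-1363) - 1*(-2583631) = (408 - 1363) - 1*(-2583631) = -955 + 2583631 = 2582676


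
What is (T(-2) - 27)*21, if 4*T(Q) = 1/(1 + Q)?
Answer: -2289/4 ≈ -572.25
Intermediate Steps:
T(Q) = 1/(4*(1 + Q))
(T(-2) - 27)*21 = (1/(4*(1 - 2)) - 27)*21 = ((1/4)/(-1) - 27)*21 = ((1/4)*(-1) - 27)*21 = (-1/4 - 27)*21 = -109/4*21 = -2289/4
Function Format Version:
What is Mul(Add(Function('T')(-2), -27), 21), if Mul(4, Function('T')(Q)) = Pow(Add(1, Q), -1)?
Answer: Rational(-2289, 4) ≈ -572.25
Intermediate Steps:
Function('T')(Q) = Mul(Rational(1, 4), Pow(Add(1, Q), -1))
Mul(Add(Function('T')(-2), -27), 21) = Mul(Add(Mul(Rational(1, 4), Pow(Add(1, -2), -1)), -27), 21) = Mul(Add(Mul(Rational(1, 4), Pow(-1, -1)), -27), 21) = Mul(Add(Mul(Rational(1, 4), -1), -27), 21) = Mul(Add(Rational(-1, 4), -27), 21) = Mul(Rational(-109, 4), 21) = Rational(-2289, 4)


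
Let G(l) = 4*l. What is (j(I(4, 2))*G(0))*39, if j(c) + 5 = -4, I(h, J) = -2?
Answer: 0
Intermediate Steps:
j(c) = -9 (j(c) = -5 - 4 = -9)
(j(I(4, 2))*G(0))*39 = -36*0*39 = -9*0*39 = 0*39 = 0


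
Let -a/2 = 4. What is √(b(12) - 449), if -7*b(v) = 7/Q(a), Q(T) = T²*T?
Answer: 3*I*√51086/32 ≈ 21.19*I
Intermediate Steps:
a = -8 (a = -2*4 = -8)
Q(T) = T³
b(v) = 1/512 (b(v) = -1/((-8)³) = -1/(-512) = -(-1)/512 = -⅐*(-7/512) = 1/512)
√(b(12) - 449) = √(1/512 - 449) = √(-229887/512) = 3*I*√51086/32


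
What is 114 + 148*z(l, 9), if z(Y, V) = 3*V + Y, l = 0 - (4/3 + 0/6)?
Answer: 11738/3 ≈ 3912.7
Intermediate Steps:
l = -4/3 (l = 0 - (4*(1/3) + 0*(1/6)) = 0 - (4/3 + 0) = 0 - 1*4/3 = 0 - 4/3 = -4/3 ≈ -1.3333)
z(Y, V) = Y + 3*V
114 + 148*z(l, 9) = 114 + 148*(-4/3 + 3*9) = 114 + 148*(-4/3 + 27) = 114 + 148*(77/3) = 114 + 11396/3 = 11738/3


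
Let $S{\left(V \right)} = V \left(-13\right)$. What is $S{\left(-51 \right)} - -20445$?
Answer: $21108$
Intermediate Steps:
$S{\left(V \right)} = - 13 V$
$S{\left(-51 \right)} - -20445 = \left(-13\right) \left(-51\right) - -20445 = 663 + 20445 = 21108$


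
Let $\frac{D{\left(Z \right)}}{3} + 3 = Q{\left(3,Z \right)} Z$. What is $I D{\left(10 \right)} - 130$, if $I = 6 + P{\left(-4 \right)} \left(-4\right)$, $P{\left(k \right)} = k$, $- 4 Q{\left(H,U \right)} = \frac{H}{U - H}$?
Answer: $- \frac{2791}{7} \approx -398.71$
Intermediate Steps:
$Q{\left(H,U \right)} = - \frac{H}{4 \left(U - H\right)}$ ($Q{\left(H,U \right)} = - \frac{H \frac{1}{U - H}}{4} = - \frac{H}{4 \left(U - H\right)}$)
$D{\left(Z \right)} = -9 + \frac{9 Z}{4 \left(3 - Z\right)}$ ($D{\left(Z \right)} = -9 + 3 \cdot \frac{1}{4} \cdot 3 \frac{1}{3 - Z} Z = -9 + 3 \frac{3}{4 \left(3 - Z\right)} Z = -9 + 3 \frac{3 Z}{4 \left(3 - Z\right)} = -9 + \frac{9 Z}{4 \left(3 - Z\right)}$)
$I = 22$ ($I = 6 - -16 = 6 + 16 = 22$)
$I D{\left(10 \right)} - 130 = 22 \frac{9 \left(12 - 50\right)}{4 \left(-3 + 10\right)} - 130 = 22 \frac{9 \left(12 - 50\right)}{4 \cdot 7} - 130 = 22 \cdot \frac{9}{4} \cdot \frac{1}{7} \left(-38\right) - 130 = 22 \left(- \frac{171}{14}\right) - 130 = - \frac{1881}{7} - 130 = - \frac{2791}{7}$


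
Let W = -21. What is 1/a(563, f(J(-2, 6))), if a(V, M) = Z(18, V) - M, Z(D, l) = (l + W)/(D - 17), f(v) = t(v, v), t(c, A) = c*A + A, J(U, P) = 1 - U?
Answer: 1/530 ≈ 0.0018868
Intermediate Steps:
t(c, A) = A + A*c (t(c, A) = A*c + A = A + A*c)
f(v) = v*(1 + v)
Z(D, l) = (-21 + l)/(-17 + D) (Z(D, l) = (l - 21)/(D - 17) = (-21 + l)/(-17 + D))
a(V, M) = -21 + V - M (a(V, M) = (-21 + V)/(-17 + 18) - M = (-21 + V)/1 - M = 1*(-21 + V) - M = (-21 + V) - M = -21 + V - M)
1/a(563, f(J(-2, 6))) = 1/(-21 + 563 - (1 - 1*(-2))*(1 + (1 - 1*(-2)))) = 1/(-21 + 563 - (1 + 2)*(1 + (1 + 2))) = 1/(-21 + 563 - 3*(1 + 3)) = 1/(-21 + 563 - 3*4) = 1/(-21 + 563 - 1*12) = 1/(-21 + 563 - 12) = 1/530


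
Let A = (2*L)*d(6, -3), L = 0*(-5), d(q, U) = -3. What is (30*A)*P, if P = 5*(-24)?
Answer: 0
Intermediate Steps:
P = -120
L = 0
A = 0 (A = (2*0)*(-3) = 0*(-3) = 0)
(30*A)*P = (30*0)*(-120) = 0*(-120) = 0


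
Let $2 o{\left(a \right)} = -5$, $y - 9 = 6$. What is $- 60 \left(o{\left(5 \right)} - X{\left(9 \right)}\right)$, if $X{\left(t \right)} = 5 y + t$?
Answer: $5190$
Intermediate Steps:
$y = 15$ ($y = 9 + 6 = 15$)
$o{\left(a \right)} = - \frac{5}{2}$ ($o{\left(a \right)} = \frac{1}{2} \left(-5\right) = - \frac{5}{2}$)
$X{\left(t \right)} = 75 + t$ ($X{\left(t \right)} = 5 \cdot 15 + t = 75 + t$)
$- 60 \left(o{\left(5 \right)} - X{\left(9 \right)}\right) = - 60 \left(- \frac{5}{2} - \left(75 + 9\right)\right) = - 60 \left(- \frac{5}{2} - 84\right) = \left(-60\right) \left(- \frac{173}{2}\right) = 5190$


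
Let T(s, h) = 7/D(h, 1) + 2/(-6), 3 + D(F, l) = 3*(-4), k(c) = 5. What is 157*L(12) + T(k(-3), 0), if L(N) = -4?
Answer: -3144/5 ≈ -628.80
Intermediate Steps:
D(F, l) = -15 (D(F, l) = -3 + 3*(-4) = -3 - 12 = -15)
T(s, h) = -⅘ (T(s, h) = 7/(-15) + 2/(-6) = 7*(-1/15) + 2*(-⅙) = -7/15 - ⅓ = -⅘)
157*L(12) + T(k(-3), 0) = 157*(-4) - ⅘ = -628 - ⅘ = -3144/5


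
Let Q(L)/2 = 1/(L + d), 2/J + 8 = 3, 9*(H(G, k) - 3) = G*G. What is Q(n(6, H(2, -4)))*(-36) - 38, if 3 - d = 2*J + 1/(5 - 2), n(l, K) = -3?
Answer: -1346/7 ≈ -192.29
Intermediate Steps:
H(G, k) = 3 + G**2/9 (H(G, k) = 3 + (G*G)/9 = 3 + G**2/9)
J = -2/5 (J = 2/(-8 + 3) = 2/(-5) = 2*(-1/5) = -2/5 ≈ -0.40000)
d = 52/15 (d = 3 - (2*(-2/5) + 1/(5 - 2)) = 3 - (-4/5 + 1/3) = 3 - 1*(-7/15) = 3 + 7/15 = 52/15 ≈ 3.4667)
Q(L) = 2/(52/15 + L) (Q(L) = 2/(L + 52/15) = 2/(52/15 + L))
Q(n(6, H(2, -4)))*(-36) - 38 = (30/(52 + 15*(-3)))*(-36) - 38 = (30/(52 - 45))*(-36) - 38 = (30/7)*(-36) - 38 = -1080/7 - 38 = -1346/7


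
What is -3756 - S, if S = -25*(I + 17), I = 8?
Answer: -3131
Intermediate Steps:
S = -625 (S = -25*(8 + 17) = -25*25 = -625)
-3756 - S = -3756 - 1*(-625) = -3756 + 625 = -3131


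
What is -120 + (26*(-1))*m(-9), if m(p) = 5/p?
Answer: -950/9 ≈ -105.56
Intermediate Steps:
-120 + (26*(-1))*m(-9) = -120 + (26*(-1))*(5/(-9)) = -120 - 130*(-1)/9 = -120 - 26*(-5/9) = -120 + 130/9 = -950/9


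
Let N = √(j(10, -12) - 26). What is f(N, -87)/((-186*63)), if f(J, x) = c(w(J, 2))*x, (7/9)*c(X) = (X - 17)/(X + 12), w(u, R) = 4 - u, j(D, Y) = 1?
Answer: -5307/853678 - 4205*I/853678 ≈ -0.0062166 - 0.0049257*I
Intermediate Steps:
c(X) = 9*(-17 + X)/(7*(12 + X)) (c(X) = 9*((X - 17)/(X + 12))/7 = 9*((-17 + X)/(12 + X))/7 = 9*(-17 + X)/(7*(12 + X)))
N = 5*I (N = √(1 - 26) = √(-25) = 5*I ≈ 5.0*I)
f(J, x) = 9*x*(-13 - J)/(7*(16 - J)) (f(J, x) = (9*(-17 + (4 - J))/(7*(12 + (4 - J))))*x = (9*(-13 - J)/(7*(16 - J)))*x = 9*x*(-13 - J)/(7*(16 - J)))
f(N, -87)/((-186*63)) = ((9/7)*(-87)*(13 + 5*I)/(-16 + 5*I))/((-186*63)) = ((9/7)*(-87)*((-16 - 5*I)/281)*(13 + 5*I))/(-11718) = -783*(-16 - 5*I)*(13 + 5*I)/1967*(-1/11718) = 29*(-16 - 5*I)*(13 + 5*I)/853678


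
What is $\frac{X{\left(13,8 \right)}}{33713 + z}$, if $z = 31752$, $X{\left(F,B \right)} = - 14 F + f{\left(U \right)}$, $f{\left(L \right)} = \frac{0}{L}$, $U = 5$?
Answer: $- \frac{182}{65465} \approx -0.0027801$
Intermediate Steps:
$f{\left(L \right)} = 0$
$X{\left(F,B \right)} = - 14 F$ ($X{\left(F,B \right)} = - 14 F + 0 = - 14 F$)
$\frac{X{\left(13,8 \right)}}{33713 + z} = \frac{\left(-14\right) 13}{33713 + 31752} = \frac{1}{65465} \left(-182\right) = - \frac{182}{65465}$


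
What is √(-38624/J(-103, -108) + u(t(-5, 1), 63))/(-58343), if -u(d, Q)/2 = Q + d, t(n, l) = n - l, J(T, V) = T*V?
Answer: -I*√100947210/54083961 ≈ -0.00018577*I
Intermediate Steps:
u(d, Q) = -2*Q - 2*d (u(d, Q) = -2*(Q + d) = -2*Q - 2*d)
√(-38624/J(-103, -108) + u(t(-5, 1), 63))/(-58343) = √(-38624/((-103*(-108))) + (-2*63 - 2*(-5 - 1*1)))/(-58343) = √(-38624/11124 + (-126 - 2*(-5 - 1)))*(-1/58343) = √(-38624*1/11124 + (-126 - 2*(-6)))*(-1/58343) = √(-9656/2781 + (-126 + 12))*(-1/58343) = √(-9656/2781 - 114)*(-1/58343) = √(-326690/2781)*(-1/58343) = (I*√100947210/927)*(-1/58343) = -I*√100947210/54083961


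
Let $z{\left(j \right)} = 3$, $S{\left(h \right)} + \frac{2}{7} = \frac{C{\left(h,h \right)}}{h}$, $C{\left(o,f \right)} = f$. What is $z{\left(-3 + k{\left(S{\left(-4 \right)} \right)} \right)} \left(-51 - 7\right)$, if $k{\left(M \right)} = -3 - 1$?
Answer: $-174$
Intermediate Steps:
$S{\left(h \right)} = \frac{5}{7}$ ($S{\left(h \right)} = - \frac{2}{7} + \frac{h}{h} = - \frac{2}{7} + 1 = \frac{5}{7}$)
$k{\left(M \right)} = -4$ ($k{\left(M \right)} = -3 - 1 = -4$)
$z{\left(-3 + k{\left(S{\left(-4 \right)} \right)} \right)} \left(-51 - 7\right) = 3 \left(-51 - 7\right) = 3 \left(-58\right) = -174$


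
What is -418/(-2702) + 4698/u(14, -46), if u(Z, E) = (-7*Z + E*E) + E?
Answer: 116537/45934 ≈ 2.5371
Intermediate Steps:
u(Z, E) = E + E² - 7*Z (u(Z, E) = (-7*Z + E²) + E = (E² - 7*Z) + E = E + E² - 7*Z)
-418/(-2702) + 4698/u(14, -46) = -418/(-2702) + 4698/(-46 + (-46)² - 7*14) = -418*(-1/2702) + 4698/(-46 + 2116 - 98) = 209/1351 + 4698/1972 = 209/1351 + 4698*(1/1972) = 209/1351 + 81/34 = 116537/45934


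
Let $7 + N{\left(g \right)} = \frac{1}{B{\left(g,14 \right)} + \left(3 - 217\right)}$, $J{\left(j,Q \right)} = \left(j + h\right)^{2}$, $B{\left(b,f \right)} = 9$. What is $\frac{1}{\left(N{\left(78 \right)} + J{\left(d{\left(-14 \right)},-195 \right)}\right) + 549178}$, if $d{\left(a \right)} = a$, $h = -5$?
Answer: $\frac{205}{112654059} \approx 1.8197 \cdot 10^{-6}$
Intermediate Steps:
$J{\left(j,Q \right)} = \left(-5 + j\right)^{2}$ ($J{\left(j,Q \right)} = \left(j - 5\right)^{2} = \left(-5 + j\right)^{2}$)
$N{\left(g \right)} = - \frac{1436}{205}$ ($N{\left(g \right)} = -7 + \frac{1}{9 + \left(3 - 217\right)} = -7 + \frac{1}{9 - 214} = -7 + \frac{1}{-205} = -7 - \frac{1}{205} = - \frac{1436}{205}$)
$\frac{1}{\left(N{\left(78 \right)} + J{\left(d{\left(-14 \right)},-195 \right)}\right) + 549178} = \frac{1}{\left(- \frac{1436}{205} + \left(-5 - 14\right)^{2}\right) + 549178} = \frac{1}{\left(- \frac{1436}{205} + \left(-19\right)^{2}\right) + 549178} = \frac{1}{\left(- \frac{1436}{205} + 361\right) + 549178} = \frac{1}{\frac{72569}{205} + 549178} = \frac{1}{\frac{112654059}{205}} = \frac{205}{112654059}$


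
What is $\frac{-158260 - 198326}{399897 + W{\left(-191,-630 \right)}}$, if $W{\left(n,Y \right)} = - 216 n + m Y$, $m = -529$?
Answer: $- \frac{118862}{258141} \approx -0.46045$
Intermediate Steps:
$W{\left(n,Y \right)} = - 529 Y - 216 n$ ($W{\left(n,Y \right)} = - 216 n - 529 Y = - 529 Y - 216 n$)
$\frac{-158260 - 198326}{399897 + W{\left(-191,-630 \right)}} = \frac{-158260 - 198326}{399897 - -374526} = - \frac{356586}{399897 + \left(333270 + 41256\right)} = - \frac{356586}{399897 + 374526} = - \frac{356586}{774423} = \left(-356586\right) \frac{1}{774423} = - \frac{118862}{258141}$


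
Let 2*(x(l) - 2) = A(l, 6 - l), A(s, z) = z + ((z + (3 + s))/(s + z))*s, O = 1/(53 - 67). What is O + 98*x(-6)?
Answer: 4801/14 ≈ 342.93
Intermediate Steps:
O = -1/14 (O = 1/(-14) = -1/14 ≈ -0.071429)
A(s, z) = z + s*(3 + s + z)/(s + z) (A(s, z) = z + ((3 + s + z)/(s + z))*s = z + s*(3 + s + z)/(s + z))
x(l) = 2 + l/4 + l²/12 + (6 - l)²/12 + l*(6 - l)/6 (x(l) = 2 + ((l² + (6 - l)² + 3*l + 2*l*(6 - l))/(l + (6 - l)))/2 = 2 + ((l² + (6 - l)² + 3*l + 2*l*(6 - l))/6)/2 = 2 + (l/2 + l²/6 + (6 - l)²/6 + l*(6 - l)/3)/2 = 2 + (l/4 + l²/12 + (6 - l)²/12 + l*(6 - l)/6) = 2 + l/4 + l²/12 + (6 - l)²/12 + l*(6 - l)/6)
O + 98*x(-6) = -1/14 + 98*(5 + (¼)*(-6)) = -1/14 + 98*(5 - 3/2) = -1/14 + 98*(7/2) = -1/14 + 343 = 4801/14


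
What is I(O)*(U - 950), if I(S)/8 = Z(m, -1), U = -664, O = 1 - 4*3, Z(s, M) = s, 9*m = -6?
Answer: 8608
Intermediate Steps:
m = -⅔ (m = (⅑)*(-6) = -⅔ ≈ -0.66667)
O = -11 (O = 1 - 12 = -11)
I(S) = -16/3 (I(S) = 8*(-⅔) = -16/3)
I(O)*(U - 950) = -16*(-664 - 950)/3 = -16/3*(-1614) = 8608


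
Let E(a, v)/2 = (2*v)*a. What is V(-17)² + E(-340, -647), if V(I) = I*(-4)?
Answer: 884544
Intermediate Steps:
V(I) = -4*I
E(a, v) = 4*a*v (E(a, v) = 2*((2*v)*a) = 2*(2*a*v) = 4*a*v)
V(-17)² + E(-340, -647) = (-4*(-17))² + 4*(-340)*(-647) = 68² + 879920 = 4624 + 879920 = 884544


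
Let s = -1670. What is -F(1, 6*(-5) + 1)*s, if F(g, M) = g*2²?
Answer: 6680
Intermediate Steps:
F(g, M) = 4*g (F(g, M) = g*4 = 4*g)
-F(1, 6*(-5) + 1)*s = -4*1*(-1670) = -4*(-1670) = -1*(-6680) = 6680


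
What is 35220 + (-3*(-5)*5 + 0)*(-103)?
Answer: 27495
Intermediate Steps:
35220 + (-3*(-5)*5 + 0)*(-103) = 35220 + (15*5 + 0)*(-103) = 35220 + (75 + 0)*(-103) = 35220 + 75*(-103) = 35220 - 7725 = 27495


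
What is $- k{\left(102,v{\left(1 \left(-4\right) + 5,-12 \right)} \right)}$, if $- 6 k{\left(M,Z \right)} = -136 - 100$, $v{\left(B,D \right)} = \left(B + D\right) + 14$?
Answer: $- \frac{118}{3} \approx -39.333$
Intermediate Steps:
$v{\left(B,D \right)} = 14 + B + D$
$k{\left(M,Z \right)} = \frac{118}{3}$ ($k{\left(M,Z \right)} = - \frac{-136 - 100}{6} = \left(- \frac{1}{6}\right) \left(-236\right) = \frac{118}{3}$)
$- k{\left(102,v{\left(1 \left(-4\right) + 5,-12 \right)} \right)} = \left(-1\right) \frac{118}{3} = - \frac{118}{3}$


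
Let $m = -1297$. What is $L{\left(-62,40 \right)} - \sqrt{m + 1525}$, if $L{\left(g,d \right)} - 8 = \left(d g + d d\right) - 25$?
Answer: $-897 - 2 \sqrt{57} \approx -912.1$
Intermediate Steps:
$L{\left(g,d \right)} = -17 + d^{2} + d g$ ($L{\left(g,d \right)} = 8 - \left(25 - d d - d g\right) = 8 - \left(25 - d^{2} - d g\right) = 8 + \left(-25 + d^{2} + d g\right) = -17 + d^{2} + d g$)
$L{\left(-62,40 \right)} - \sqrt{m + 1525} = \left(-17 + 40^{2} + 40 \left(-62\right)\right) - \sqrt{-1297 + 1525} = \left(-17 + 1600 - 2480\right) - \sqrt{228} = -897 - 2 \sqrt{57}$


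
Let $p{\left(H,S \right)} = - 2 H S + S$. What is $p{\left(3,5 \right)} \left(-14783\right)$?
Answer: $369575$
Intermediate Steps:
$p{\left(H,S \right)} = S - 2 H S$ ($p{\left(H,S \right)} = - 2 H S + S = S - 2 H S$)
$p{\left(3,5 \right)} \left(-14783\right) = 5 \left(1 - 6\right) \left(-14783\right) = 5 \left(-5\right) \left(-14783\right) = \left(-25\right) \left(-14783\right) = 369575$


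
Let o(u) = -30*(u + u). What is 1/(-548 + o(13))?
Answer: -1/1328 ≈ -0.00075301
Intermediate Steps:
o(u) = -60*u
1/(-548 + o(13)) = 1/(-548 - 60*13) = 1/(-548 - 780) = 1/(-1328) = -1/1328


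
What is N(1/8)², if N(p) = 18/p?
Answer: 20736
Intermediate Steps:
N(1/8)² = (18/(1/8))² = (18/(⅛))² = (18*8)² = 144² = 20736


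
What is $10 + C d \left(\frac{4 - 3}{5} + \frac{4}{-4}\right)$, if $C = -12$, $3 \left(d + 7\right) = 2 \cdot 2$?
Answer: $- \frac{222}{5} \approx -44.4$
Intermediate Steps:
$d = - \frac{17}{3}$ ($d = -7 + \frac{2 \cdot 2}{3} = -7 + \frac{1}{3} \cdot 4 = -7 + \frac{4}{3} = - \frac{17}{3} \approx -5.6667$)
$10 + C d \left(\frac{4 - 3}{5} + \frac{4}{-4}\right) = 10 - 12 \left(- \frac{17 \left(\frac{4 - 3}{5} + \frac{4}{-4}\right)}{3}\right) = 10 - 12 \left(- \frac{17 \left(1 \cdot \frac{1}{5} + 4 \left(- \frac{1}{4}\right)\right)}{3}\right) = 10 - 12 \left(- \frac{17 \left(\frac{1}{5} - 1\right)}{3}\right) = 10 - 12 \left(\left(- \frac{17}{3}\right) \left(- \frac{4}{5}\right)\right) = 10 - \frac{272}{5} = - \frac{222}{5}$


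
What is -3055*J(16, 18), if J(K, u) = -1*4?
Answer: 12220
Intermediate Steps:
J(K, u) = -4
-3055*J(16, 18) = -3055*(-4) = 12220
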